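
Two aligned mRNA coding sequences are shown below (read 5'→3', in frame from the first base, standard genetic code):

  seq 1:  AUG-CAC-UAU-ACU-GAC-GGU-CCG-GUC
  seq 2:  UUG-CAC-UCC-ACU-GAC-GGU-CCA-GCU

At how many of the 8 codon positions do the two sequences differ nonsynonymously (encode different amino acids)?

Codon 1: AUG Met / UUG Leu — nonsynonymous.
Codon 2: CAC His / CAC His — identical.
Codon 3: UAU Tyr / UCC Ser — nonsynonymous.
Codon 4: ACU Thr / ACU Thr — identical.
Codon 5: GAC Asp / GAC Asp — identical.
Codon 6: GGU Gly / GGU Gly — identical.
Codon 7: CCG Pro / CCA Pro — synonymous.
Codon 8: GUC Val / GCU Ala — nonsynonymous.
Nonsynonymous differences: 3.

3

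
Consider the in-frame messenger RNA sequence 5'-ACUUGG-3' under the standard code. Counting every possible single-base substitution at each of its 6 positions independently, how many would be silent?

Codon 1 (ACU, Thr): 3 synonymous substitutions.
Codon 2 (UGG, Trp): 0 synonymous substitutions.
Total: 3 + 0 = 3.

3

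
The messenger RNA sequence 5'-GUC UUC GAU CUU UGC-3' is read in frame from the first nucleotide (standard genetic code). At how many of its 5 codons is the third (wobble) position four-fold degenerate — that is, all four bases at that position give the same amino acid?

2

Codon 1 GUC (Val): third position 4-fold.
Codon 2 UUC (Phe): third position 2-fold.
Codon 3 GAU (Asp): third position 2-fold.
Codon 4 CUU (Leu): third position 4-fold.
Codon 5 UGC (Cys): third position 2-fold.
Four-fold degenerate third positions: 2.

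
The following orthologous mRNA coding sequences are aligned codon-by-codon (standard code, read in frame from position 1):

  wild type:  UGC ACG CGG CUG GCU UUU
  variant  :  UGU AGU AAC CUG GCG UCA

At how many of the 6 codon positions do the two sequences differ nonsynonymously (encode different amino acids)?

Codon 1: UGC Cys / UGU Cys — synonymous.
Codon 2: ACG Thr / AGU Ser — nonsynonymous.
Codon 3: CGG Arg / AAC Asn — nonsynonymous.
Codon 4: CUG Leu / CUG Leu — identical.
Codon 5: GCU Ala / GCG Ala — synonymous.
Codon 6: UUU Phe / UCA Ser — nonsynonymous.
Nonsynonymous differences: 3.

3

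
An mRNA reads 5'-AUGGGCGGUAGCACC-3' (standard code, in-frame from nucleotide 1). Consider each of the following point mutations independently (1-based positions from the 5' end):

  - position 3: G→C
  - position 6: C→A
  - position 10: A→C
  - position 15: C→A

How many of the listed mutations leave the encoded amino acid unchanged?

2

Codon 1: AUG (Met) → AUC (Ile) — missense.
Codon 2: GGC (Gly) → GGA (Gly) — synonymous.
Codon 4: AGC (Ser) → CGC (Arg) — missense.
Codon 5: ACC (Thr) → ACA (Thr) — synonymous.
Synonymous: 2 of 4.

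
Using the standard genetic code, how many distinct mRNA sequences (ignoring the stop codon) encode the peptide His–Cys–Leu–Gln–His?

96

His: 2 codons.
Cys: 2 codons.
Leu: 6 codons.
Gln: 2 codons.
His: 2 codons.
2 × 2 × 6 × 2 × 2 = 96.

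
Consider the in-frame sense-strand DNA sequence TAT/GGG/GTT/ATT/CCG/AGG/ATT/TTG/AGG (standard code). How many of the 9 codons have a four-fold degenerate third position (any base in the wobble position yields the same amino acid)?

Codon 1 TAT (Tyr): third position 2-fold.
Codon 2 GGG (Gly): third position 4-fold.
Codon 3 GTT (Val): third position 4-fold.
Codon 4 ATT (Ile): third position 3-fold.
Codon 5 CCG (Pro): third position 4-fold.
Codon 6 AGG (Arg): third position 2-fold.
Codon 7 ATT (Ile): third position 3-fold.
Codon 8 TTG (Leu): third position 2-fold.
Codon 9 AGG (Arg): third position 2-fold.
Four-fold degenerate third positions: 3.

3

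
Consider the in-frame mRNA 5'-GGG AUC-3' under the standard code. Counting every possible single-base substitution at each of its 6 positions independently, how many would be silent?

Codon 1 (GGG, Gly): 3 synonymous substitutions.
Codon 2 (AUC, Ile): 2 synonymous substitutions.
Total: 3 + 2 = 5.

5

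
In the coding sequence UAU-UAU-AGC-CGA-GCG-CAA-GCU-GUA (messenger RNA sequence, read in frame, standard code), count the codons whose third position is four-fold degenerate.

Codon 1 UAU (Tyr): third position 2-fold.
Codon 2 UAU (Tyr): third position 2-fold.
Codon 3 AGC (Ser): third position 2-fold.
Codon 4 CGA (Arg): third position 4-fold.
Codon 5 GCG (Ala): third position 4-fold.
Codon 6 CAA (Gln): third position 2-fold.
Codon 7 GCU (Ala): third position 4-fold.
Codon 8 GUA (Val): third position 4-fold.
Four-fold degenerate third positions: 4.

4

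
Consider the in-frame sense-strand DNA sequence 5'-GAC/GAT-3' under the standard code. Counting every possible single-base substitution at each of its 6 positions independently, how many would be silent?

2

Codon 1 (GAC, Asp): 1 synonymous substitution.
Codon 2 (GAT, Asp): 1 synonymous substitution.
Total: 1 + 1 = 2.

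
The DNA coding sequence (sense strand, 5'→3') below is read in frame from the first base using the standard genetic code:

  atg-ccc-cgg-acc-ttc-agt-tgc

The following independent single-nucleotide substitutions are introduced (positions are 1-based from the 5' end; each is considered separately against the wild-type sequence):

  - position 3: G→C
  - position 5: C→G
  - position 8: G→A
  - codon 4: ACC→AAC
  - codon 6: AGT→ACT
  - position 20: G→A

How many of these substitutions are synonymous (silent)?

0

Codon 1: ATG (Met) → ATC (Ile) — missense.
Codon 2: CCC (Pro) → CGC (Arg) — missense.
Codon 3: CGG (Arg) → CAG (Gln) — missense.
Codon 4: ACC (Thr) → AAC (Asn) — missense.
Codon 6: AGT (Ser) → ACT (Thr) — missense.
Codon 7: TGC (Cys) → TAC (Tyr) — missense.
Synonymous: 0 of 6.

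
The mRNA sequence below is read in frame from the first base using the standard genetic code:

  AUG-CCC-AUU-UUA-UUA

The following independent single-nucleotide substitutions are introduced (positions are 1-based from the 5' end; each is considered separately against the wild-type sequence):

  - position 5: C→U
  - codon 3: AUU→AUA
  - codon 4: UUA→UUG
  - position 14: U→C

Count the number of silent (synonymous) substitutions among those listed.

Codon 2: CCC (Pro) → CUC (Leu) — missense.
Codon 3: AUU (Ile) → AUA (Ile) — synonymous.
Codon 4: UUA (Leu) → UUG (Leu) — synonymous.
Codon 5: UUA (Leu) → UCA (Ser) — missense.
Synonymous: 2 of 4.

2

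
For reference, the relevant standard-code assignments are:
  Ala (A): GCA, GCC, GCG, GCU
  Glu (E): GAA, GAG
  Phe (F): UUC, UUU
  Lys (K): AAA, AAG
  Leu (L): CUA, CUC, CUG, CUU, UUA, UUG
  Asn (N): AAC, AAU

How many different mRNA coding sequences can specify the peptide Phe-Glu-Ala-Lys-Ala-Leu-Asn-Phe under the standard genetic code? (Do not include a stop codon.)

Phe: 2 codons.
Glu: 2 codons.
Ala: 4 codons.
Lys: 2 codons.
Ala: 4 codons.
Leu: 6 codons.
Asn: 2 codons.
Phe: 2 codons.
2 × 2 × 4 × 2 × 4 × 6 × 2 × 2 = 3072.

3072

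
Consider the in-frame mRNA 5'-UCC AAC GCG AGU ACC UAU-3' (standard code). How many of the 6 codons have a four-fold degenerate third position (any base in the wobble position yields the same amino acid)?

Codon 1 UCC (Ser): third position 4-fold.
Codon 2 AAC (Asn): third position 2-fold.
Codon 3 GCG (Ala): third position 4-fold.
Codon 4 AGU (Ser): third position 2-fold.
Codon 5 ACC (Thr): third position 4-fold.
Codon 6 UAU (Tyr): third position 2-fold.
Four-fold degenerate third positions: 3.

3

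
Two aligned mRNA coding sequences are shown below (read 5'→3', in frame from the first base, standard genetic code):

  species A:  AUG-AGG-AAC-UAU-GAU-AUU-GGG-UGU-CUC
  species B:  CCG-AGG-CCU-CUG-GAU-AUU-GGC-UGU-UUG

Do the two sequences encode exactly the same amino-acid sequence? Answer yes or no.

Codon 1: AUG Met / CCG Pro — nonsynonymous.
Codon 2: AGG Arg / AGG Arg — identical.
Codon 3: AAC Asn / CCU Pro — nonsynonymous.
Codon 4: UAU Tyr / CUG Leu — nonsynonymous.
Codon 5: GAU Asp / GAU Asp — identical.
Codon 6: AUU Ile / AUU Ile — identical.
Codon 7: GGG Gly / GGC Gly — synonymous.
Codon 8: UGU Cys / UGU Cys — identical.
Codon 9: CUC Leu / UUG Leu — synonymous.
Nonsynonymous differences: 3 → different protein.

no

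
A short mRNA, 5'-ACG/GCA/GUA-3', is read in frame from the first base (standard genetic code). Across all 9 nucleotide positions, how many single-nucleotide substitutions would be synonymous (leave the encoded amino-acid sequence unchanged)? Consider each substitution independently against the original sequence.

Codon 1 (ACG, Thr): 3 synonymous substitutions.
Codon 2 (GCA, Ala): 3 synonymous substitutions.
Codon 3 (GUA, Val): 3 synonymous substitutions.
Total: 3 + 3 + 3 = 9.

9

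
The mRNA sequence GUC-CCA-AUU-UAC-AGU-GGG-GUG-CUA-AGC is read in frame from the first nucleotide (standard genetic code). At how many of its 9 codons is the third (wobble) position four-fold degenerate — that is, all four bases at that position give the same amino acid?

5

Codon 1 GUC (Val): third position 4-fold.
Codon 2 CCA (Pro): third position 4-fold.
Codon 3 AUU (Ile): third position 3-fold.
Codon 4 UAC (Tyr): third position 2-fold.
Codon 5 AGU (Ser): third position 2-fold.
Codon 6 GGG (Gly): third position 4-fold.
Codon 7 GUG (Val): third position 4-fold.
Codon 8 CUA (Leu): third position 4-fold.
Codon 9 AGC (Ser): third position 2-fold.
Four-fold degenerate third positions: 5.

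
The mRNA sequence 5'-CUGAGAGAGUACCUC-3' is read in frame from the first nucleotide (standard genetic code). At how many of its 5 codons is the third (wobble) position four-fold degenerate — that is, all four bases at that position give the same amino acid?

Codon 1 CUG (Leu): third position 4-fold.
Codon 2 AGA (Arg): third position 2-fold.
Codon 3 GAG (Glu): third position 2-fold.
Codon 4 UAC (Tyr): third position 2-fold.
Codon 5 CUC (Leu): third position 4-fold.
Four-fold degenerate third positions: 2.

2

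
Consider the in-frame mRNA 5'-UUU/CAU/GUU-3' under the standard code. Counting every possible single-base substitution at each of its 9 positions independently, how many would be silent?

Codon 1 (UUU, Phe): 1 synonymous substitution.
Codon 2 (CAU, His): 1 synonymous substitution.
Codon 3 (GUU, Val): 3 synonymous substitutions.
Total: 1 + 1 + 3 = 5.

5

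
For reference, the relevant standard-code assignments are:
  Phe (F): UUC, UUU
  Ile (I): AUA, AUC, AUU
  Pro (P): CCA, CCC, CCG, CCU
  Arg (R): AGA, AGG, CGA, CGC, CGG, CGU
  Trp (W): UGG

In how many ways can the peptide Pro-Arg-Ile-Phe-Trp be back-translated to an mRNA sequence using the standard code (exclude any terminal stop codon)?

144

Pro: 4 codons.
Arg: 6 codons.
Ile: 3 codons.
Phe: 2 codons.
Trp: 1 codon.
4 × 6 × 3 × 2 × 1 = 144.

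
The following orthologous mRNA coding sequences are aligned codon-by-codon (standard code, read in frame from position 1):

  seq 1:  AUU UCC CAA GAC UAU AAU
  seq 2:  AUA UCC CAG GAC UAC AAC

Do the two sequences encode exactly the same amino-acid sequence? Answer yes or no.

yes

Codon 1: AUU Ile / AUA Ile — synonymous.
Codon 2: UCC Ser / UCC Ser — identical.
Codon 3: CAA Gln / CAG Gln — synonymous.
Codon 4: GAC Asp / GAC Asp — identical.
Codon 5: UAU Tyr / UAC Tyr — synonymous.
Codon 6: AAU Asn / AAC Asn — synonymous.
Nonsynonymous differences: 0 → same protein.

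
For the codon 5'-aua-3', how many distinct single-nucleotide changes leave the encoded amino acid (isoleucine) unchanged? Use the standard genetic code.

Position 1: none → 0 synonymous.
Position 2: none → 0 synonymous.
Position 3: AUU, AUC → 2 synonymous.
Total: 0 + 0 + 2 = 2.

2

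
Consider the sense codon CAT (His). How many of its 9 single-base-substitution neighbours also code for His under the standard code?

Position 1: none → 0 synonymous.
Position 2: none → 0 synonymous.
Position 3: CAC → 1 synonymous.
Total: 0 + 0 + 1 = 1.

1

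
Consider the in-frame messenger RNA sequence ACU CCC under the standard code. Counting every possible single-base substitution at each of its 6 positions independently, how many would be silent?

6

Codon 1 (ACU, Thr): 3 synonymous substitutions.
Codon 2 (CCC, Pro): 3 synonymous substitutions.
Total: 3 + 3 = 6.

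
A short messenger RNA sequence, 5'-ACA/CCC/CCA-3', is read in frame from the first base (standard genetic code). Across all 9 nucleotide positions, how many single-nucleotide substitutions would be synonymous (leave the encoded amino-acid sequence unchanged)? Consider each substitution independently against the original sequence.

Codon 1 (ACA, Thr): 3 synonymous substitutions.
Codon 2 (CCC, Pro): 3 synonymous substitutions.
Codon 3 (CCA, Pro): 3 synonymous substitutions.
Total: 3 + 3 + 3 = 9.

9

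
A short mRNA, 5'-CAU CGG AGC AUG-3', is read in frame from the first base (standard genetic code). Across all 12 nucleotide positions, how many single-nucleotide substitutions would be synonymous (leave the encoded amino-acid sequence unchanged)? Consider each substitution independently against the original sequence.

Codon 1 (CAU, His): 1 synonymous substitution.
Codon 2 (CGG, Arg): 4 synonymous substitutions.
Codon 3 (AGC, Ser): 1 synonymous substitution.
Codon 4 (AUG, Met): 0 synonymous substitutions.
Total: 1 + 4 + 1 + 0 = 6.

6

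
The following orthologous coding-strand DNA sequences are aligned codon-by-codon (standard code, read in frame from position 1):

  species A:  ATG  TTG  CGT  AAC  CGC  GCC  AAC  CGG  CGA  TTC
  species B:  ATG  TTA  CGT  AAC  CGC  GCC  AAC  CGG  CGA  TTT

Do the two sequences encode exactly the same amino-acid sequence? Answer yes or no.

Codon 1: ATG Met / ATG Met — identical.
Codon 2: TTG Leu / TTA Leu — synonymous.
Codon 3: CGT Arg / CGT Arg — identical.
Codon 4: AAC Asn / AAC Asn — identical.
Codon 5: CGC Arg / CGC Arg — identical.
Codon 6: GCC Ala / GCC Ala — identical.
Codon 7: AAC Asn / AAC Asn — identical.
Codon 8: CGG Arg / CGG Arg — identical.
Codon 9: CGA Arg / CGA Arg — identical.
Codon 10: TTC Phe / TTT Phe — synonymous.
Nonsynonymous differences: 0 → same protein.

yes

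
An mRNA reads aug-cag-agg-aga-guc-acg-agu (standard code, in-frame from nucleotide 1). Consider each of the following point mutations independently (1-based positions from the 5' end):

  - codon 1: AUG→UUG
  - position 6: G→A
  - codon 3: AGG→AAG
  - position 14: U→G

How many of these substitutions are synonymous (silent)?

1

Codon 1: AUG (Met) → UUG (Leu) — missense.
Codon 2: CAG (Gln) → CAA (Gln) — synonymous.
Codon 3: AGG (Arg) → AAG (Lys) — missense.
Codon 5: GUC (Val) → GGC (Gly) — missense.
Synonymous: 1 of 4.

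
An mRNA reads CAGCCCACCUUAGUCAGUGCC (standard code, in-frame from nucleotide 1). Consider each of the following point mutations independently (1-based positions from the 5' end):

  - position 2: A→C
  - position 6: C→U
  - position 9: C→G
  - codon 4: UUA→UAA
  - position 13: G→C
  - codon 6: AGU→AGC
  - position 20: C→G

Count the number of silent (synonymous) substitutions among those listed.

3

Codon 1: CAG (Gln) → CCG (Pro) — missense.
Codon 2: CCC (Pro) → CCU (Pro) — synonymous.
Codon 3: ACC (Thr) → ACG (Thr) — synonymous.
Codon 4: UUA (Leu) → UAA (Stop) — nonsense.
Codon 5: GUC (Val) → CUC (Leu) — missense.
Codon 6: AGU (Ser) → AGC (Ser) — synonymous.
Codon 7: GCC (Ala) → GGC (Gly) — missense.
Synonymous: 3 of 7.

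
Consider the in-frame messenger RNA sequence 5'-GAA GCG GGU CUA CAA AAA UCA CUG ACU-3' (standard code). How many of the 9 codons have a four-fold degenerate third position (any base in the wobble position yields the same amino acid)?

Codon 1 GAA (Glu): third position 2-fold.
Codon 2 GCG (Ala): third position 4-fold.
Codon 3 GGU (Gly): third position 4-fold.
Codon 4 CUA (Leu): third position 4-fold.
Codon 5 CAA (Gln): third position 2-fold.
Codon 6 AAA (Lys): third position 2-fold.
Codon 7 UCA (Ser): third position 4-fold.
Codon 8 CUG (Leu): third position 4-fold.
Codon 9 ACU (Thr): third position 4-fold.
Four-fold degenerate third positions: 6.

6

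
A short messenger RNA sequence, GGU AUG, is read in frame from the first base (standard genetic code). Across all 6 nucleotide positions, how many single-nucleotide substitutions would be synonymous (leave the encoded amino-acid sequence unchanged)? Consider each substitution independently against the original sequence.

Codon 1 (GGU, Gly): 3 synonymous substitutions.
Codon 2 (AUG, Met): 0 synonymous substitutions.
Total: 3 + 0 = 3.

3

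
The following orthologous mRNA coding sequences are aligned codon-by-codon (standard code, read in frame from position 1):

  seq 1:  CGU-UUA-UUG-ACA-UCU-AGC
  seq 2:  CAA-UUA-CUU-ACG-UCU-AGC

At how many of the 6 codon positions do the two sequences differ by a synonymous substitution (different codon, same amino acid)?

2

Codon 1: CGU Arg / CAA Gln — nonsynonymous.
Codon 2: UUA Leu / UUA Leu — identical.
Codon 3: UUG Leu / CUU Leu — synonymous.
Codon 4: ACA Thr / ACG Thr — synonymous.
Codon 5: UCU Ser / UCU Ser — identical.
Codon 6: AGC Ser / AGC Ser — identical.
Synonymous differences: 2.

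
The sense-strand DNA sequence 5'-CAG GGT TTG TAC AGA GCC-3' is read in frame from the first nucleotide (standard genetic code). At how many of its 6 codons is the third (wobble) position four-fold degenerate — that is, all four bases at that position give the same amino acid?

Codon 1 CAG (Gln): third position 2-fold.
Codon 2 GGT (Gly): third position 4-fold.
Codon 3 TTG (Leu): third position 2-fold.
Codon 4 TAC (Tyr): third position 2-fold.
Codon 5 AGA (Arg): third position 2-fold.
Codon 6 GCC (Ala): third position 4-fold.
Four-fold degenerate third positions: 2.

2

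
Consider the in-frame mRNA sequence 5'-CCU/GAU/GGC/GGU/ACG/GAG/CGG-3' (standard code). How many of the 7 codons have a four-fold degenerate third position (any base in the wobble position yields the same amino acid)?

5

Codon 1 CCU (Pro): third position 4-fold.
Codon 2 GAU (Asp): third position 2-fold.
Codon 3 GGC (Gly): third position 4-fold.
Codon 4 GGU (Gly): third position 4-fold.
Codon 5 ACG (Thr): third position 4-fold.
Codon 6 GAG (Glu): third position 2-fold.
Codon 7 CGG (Arg): third position 4-fold.
Four-fold degenerate third positions: 5.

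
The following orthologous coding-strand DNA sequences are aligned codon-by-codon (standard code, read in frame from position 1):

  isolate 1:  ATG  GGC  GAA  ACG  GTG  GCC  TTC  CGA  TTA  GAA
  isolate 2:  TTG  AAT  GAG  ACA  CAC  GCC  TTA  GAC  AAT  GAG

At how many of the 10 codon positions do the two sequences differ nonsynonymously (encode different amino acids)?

6

Codon 1: ATG Met / TTG Leu — nonsynonymous.
Codon 2: GGC Gly / AAT Asn — nonsynonymous.
Codon 3: GAA Glu / GAG Glu — synonymous.
Codon 4: ACG Thr / ACA Thr — synonymous.
Codon 5: GTG Val / CAC His — nonsynonymous.
Codon 6: GCC Ala / GCC Ala — identical.
Codon 7: TTC Phe / TTA Leu — nonsynonymous.
Codon 8: CGA Arg / GAC Asp — nonsynonymous.
Codon 9: TTA Leu / AAT Asn — nonsynonymous.
Codon 10: GAA Glu / GAG Glu — synonymous.
Nonsynonymous differences: 6.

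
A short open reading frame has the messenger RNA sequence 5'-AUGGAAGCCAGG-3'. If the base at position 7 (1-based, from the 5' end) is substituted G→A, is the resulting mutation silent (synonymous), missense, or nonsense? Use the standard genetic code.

missense

Position 7 falls in codon 3: GCC → Ala.
After the substitution the codon is ACC → Thr.
Ala ≠ Thr, so this is a missense mutation.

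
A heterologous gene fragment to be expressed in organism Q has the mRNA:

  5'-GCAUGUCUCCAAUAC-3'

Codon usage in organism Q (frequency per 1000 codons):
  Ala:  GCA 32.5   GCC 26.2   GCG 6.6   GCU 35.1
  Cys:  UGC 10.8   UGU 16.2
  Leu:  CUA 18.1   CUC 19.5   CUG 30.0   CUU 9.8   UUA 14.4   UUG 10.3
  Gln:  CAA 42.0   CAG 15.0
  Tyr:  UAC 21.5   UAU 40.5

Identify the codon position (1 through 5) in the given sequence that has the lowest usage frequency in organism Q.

2

Codon 1 GCA (Ala): 32.5 per 1000.
Codon 2 UGU (Cys): 16.2 per 1000.
Codon 3 CUC (Leu): 19.5 per 1000.
Codon 4 CAA (Gln): 42.0 per 1000.
Codon 5 UAC (Tyr): 21.5 per 1000.
Lowest frequency is 16.2 at codon 2.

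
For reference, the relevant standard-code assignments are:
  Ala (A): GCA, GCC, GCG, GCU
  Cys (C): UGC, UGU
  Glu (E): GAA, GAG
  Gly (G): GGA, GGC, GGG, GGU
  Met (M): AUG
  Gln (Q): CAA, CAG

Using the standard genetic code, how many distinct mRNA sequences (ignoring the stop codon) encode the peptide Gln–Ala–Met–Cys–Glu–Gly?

Gln: 2 codons.
Ala: 4 codons.
Met: 1 codon.
Cys: 2 codons.
Glu: 2 codons.
Gly: 4 codons.
2 × 4 × 1 × 2 × 2 × 4 = 128.

128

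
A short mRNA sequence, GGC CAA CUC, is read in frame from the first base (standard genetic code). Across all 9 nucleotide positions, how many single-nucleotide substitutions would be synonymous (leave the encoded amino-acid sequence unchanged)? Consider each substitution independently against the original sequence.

Codon 1 (GGC, Gly): 3 synonymous substitutions.
Codon 2 (CAA, Gln): 1 synonymous substitution.
Codon 3 (CUC, Leu): 3 synonymous substitutions.
Total: 3 + 1 + 3 = 7.

7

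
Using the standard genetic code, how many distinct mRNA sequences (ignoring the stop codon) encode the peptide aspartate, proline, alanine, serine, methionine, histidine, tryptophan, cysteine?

768

Asp: 2 codons.
Pro: 4 codons.
Ala: 4 codons.
Ser: 6 codons.
Met: 1 codon.
His: 2 codons.
Trp: 1 codon.
Cys: 2 codons.
2 × 4 × 4 × 6 × 1 × 2 × 1 × 2 = 768.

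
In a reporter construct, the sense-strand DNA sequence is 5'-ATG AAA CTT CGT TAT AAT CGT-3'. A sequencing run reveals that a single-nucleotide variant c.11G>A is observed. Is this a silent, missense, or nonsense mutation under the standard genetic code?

Position 11 falls in codon 4: CGT → Arg.
After the substitution the codon is CAT → His.
Arg ≠ His, so this is a missense mutation.

missense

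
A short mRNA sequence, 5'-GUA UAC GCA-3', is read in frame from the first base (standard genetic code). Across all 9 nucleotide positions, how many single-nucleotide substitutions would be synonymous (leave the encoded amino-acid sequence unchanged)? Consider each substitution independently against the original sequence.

Codon 1 (GUA, Val): 3 synonymous substitutions.
Codon 2 (UAC, Tyr): 1 synonymous substitution.
Codon 3 (GCA, Ala): 3 synonymous substitutions.
Total: 3 + 1 + 3 = 7.

7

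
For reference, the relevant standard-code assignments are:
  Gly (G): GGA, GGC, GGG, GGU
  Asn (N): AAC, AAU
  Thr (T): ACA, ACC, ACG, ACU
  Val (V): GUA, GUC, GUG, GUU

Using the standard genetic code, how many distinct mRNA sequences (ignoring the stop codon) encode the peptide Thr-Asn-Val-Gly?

128

Thr: 4 codons.
Asn: 2 codons.
Val: 4 codons.
Gly: 4 codons.
4 × 2 × 4 × 4 = 128.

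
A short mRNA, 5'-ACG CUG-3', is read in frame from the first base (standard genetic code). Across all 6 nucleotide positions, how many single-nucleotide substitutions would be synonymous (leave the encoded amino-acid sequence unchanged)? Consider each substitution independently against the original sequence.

7

Codon 1 (ACG, Thr): 3 synonymous substitutions.
Codon 2 (CUG, Leu): 4 synonymous substitutions.
Total: 3 + 4 = 7.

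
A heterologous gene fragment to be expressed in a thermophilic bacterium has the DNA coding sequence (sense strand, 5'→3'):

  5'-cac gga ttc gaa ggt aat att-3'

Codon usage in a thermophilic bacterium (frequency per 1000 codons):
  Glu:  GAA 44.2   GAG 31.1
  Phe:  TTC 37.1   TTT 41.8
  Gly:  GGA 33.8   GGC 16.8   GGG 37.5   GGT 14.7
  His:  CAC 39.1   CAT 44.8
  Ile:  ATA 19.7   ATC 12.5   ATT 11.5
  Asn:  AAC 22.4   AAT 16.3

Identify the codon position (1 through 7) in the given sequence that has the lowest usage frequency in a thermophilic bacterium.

7

Codon 1 CAC (His): 39.1 per 1000.
Codon 2 GGA (Gly): 33.8 per 1000.
Codon 3 TTC (Phe): 37.1 per 1000.
Codon 4 GAA (Glu): 44.2 per 1000.
Codon 5 GGT (Gly): 14.7 per 1000.
Codon 6 AAT (Asn): 16.3 per 1000.
Codon 7 ATT (Ile): 11.5 per 1000.
Lowest frequency is 11.5 at codon 7.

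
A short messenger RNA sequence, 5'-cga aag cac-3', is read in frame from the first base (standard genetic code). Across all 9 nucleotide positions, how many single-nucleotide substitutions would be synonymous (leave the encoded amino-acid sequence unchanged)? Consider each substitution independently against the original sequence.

6

Codon 1 (CGA, Arg): 4 synonymous substitutions.
Codon 2 (AAG, Lys): 1 synonymous substitution.
Codon 3 (CAC, His): 1 synonymous substitution.
Total: 4 + 1 + 1 = 6.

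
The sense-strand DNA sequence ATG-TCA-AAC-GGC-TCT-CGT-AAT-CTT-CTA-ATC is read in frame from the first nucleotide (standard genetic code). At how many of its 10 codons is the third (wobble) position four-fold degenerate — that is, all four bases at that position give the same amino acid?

6

Codon 1 ATG (Met): third position 1-fold.
Codon 2 TCA (Ser): third position 4-fold.
Codon 3 AAC (Asn): third position 2-fold.
Codon 4 GGC (Gly): third position 4-fold.
Codon 5 TCT (Ser): third position 4-fold.
Codon 6 CGT (Arg): third position 4-fold.
Codon 7 AAT (Asn): third position 2-fold.
Codon 8 CTT (Leu): third position 4-fold.
Codon 9 CTA (Leu): third position 4-fold.
Codon 10 ATC (Ile): third position 3-fold.
Four-fold degenerate third positions: 6.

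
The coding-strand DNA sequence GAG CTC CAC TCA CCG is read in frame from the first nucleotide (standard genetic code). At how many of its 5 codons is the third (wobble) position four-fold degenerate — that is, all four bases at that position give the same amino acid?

Codon 1 GAG (Glu): third position 2-fold.
Codon 2 CTC (Leu): third position 4-fold.
Codon 3 CAC (His): third position 2-fold.
Codon 4 TCA (Ser): third position 4-fold.
Codon 5 CCG (Pro): third position 4-fold.
Four-fold degenerate third positions: 3.

3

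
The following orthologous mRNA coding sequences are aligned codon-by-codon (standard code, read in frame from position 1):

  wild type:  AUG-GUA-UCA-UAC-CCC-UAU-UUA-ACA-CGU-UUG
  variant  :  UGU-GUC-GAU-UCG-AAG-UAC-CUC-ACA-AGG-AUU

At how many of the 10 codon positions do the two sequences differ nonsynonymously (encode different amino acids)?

Codon 1: AUG Met / UGU Cys — nonsynonymous.
Codon 2: GUA Val / GUC Val — synonymous.
Codon 3: UCA Ser / GAU Asp — nonsynonymous.
Codon 4: UAC Tyr / UCG Ser — nonsynonymous.
Codon 5: CCC Pro / AAG Lys — nonsynonymous.
Codon 6: UAU Tyr / UAC Tyr — synonymous.
Codon 7: UUA Leu / CUC Leu — synonymous.
Codon 8: ACA Thr / ACA Thr — identical.
Codon 9: CGU Arg / AGG Arg — synonymous.
Codon 10: UUG Leu / AUU Ile — nonsynonymous.
Nonsynonymous differences: 5.

5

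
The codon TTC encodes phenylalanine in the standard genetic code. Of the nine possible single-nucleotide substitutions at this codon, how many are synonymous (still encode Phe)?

Position 1: none → 0 synonymous.
Position 2: none → 0 synonymous.
Position 3: TTT → 1 synonymous.
Total: 0 + 0 + 1 = 1.

1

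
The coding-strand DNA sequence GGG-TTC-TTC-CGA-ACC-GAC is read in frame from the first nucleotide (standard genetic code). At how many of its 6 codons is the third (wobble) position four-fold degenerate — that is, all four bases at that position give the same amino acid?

3

Codon 1 GGG (Gly): third position 4-fold.
Codon 2 TTC (Phe): third position 2-fold.
Codon 3 TTC (Phe): third position 2-fold.
Codon 4 CGA (Arg): third position 4-fold.
Codon 5 ACC (Thr): third position 4-fold.
Codon 6 GAC (Asp): third position 2-fold.
Four-fold degenerate third positions: 3.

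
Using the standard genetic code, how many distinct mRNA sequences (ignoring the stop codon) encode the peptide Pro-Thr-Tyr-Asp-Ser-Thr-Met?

1536

Pro: 4 codons.
Thr: 4 codons.
Tyr: 2 codons.
Asp: 2 codons.
Ser: 6 codons.
Thr: 4 codons.
Met: 1 codon.
4 × 4 × 2 × 2 × 6 × 4 × 1 = 1536.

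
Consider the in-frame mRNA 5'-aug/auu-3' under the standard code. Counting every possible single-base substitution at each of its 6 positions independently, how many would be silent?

Codon 1 (AUG, Met): 0 synonymous substitutions.
Codon 2 (AUU, Ile): 2 synonymous substitutions.
Total: 0 + 2 = 2.

2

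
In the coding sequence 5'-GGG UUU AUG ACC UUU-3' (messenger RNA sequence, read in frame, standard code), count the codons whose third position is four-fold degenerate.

2

Codon 1 GGG (Gly): third position 4-fold.
Codon 2 UUU (Phe): third position 2-fold.
Codon 3 AUG (Met): third position 1-fold.
Codon 4 ACC (Thr): third position 4-fold.
Codon 5 UUU (Phe): third position 2-fold.
Four-fold degenerate third positions: 2.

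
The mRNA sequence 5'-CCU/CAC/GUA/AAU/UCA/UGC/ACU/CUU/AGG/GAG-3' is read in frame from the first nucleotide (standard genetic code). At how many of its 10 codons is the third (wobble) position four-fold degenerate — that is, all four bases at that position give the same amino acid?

Codon 1 CCU (Pro): third position 4-fold.
Codon 2 CAC (His): third position 2-fold.
Codon 3 GUA (Val): third position 4-fold.
Codon 4 AAU (Asn): third position 2-fold.
Codon 5 UCA (Ser): third position 4-fold.
Codon 6 UGC (Cys): third position 2-fold.
Codon 7 ACU (Thr): third position 4-fold.
Codon 8 CUU (Leu): third position 4-fold.
Codon 9 AGG (Arg): third position 2-fold.
Codon 10 GAG (Glu): third position 2-fold.
Four-fold degenerate third positions: 5.

5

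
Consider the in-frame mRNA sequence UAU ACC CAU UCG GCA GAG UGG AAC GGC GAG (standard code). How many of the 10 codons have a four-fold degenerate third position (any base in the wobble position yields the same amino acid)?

Codon 1 UAU (Tyr): third position 2-fold.
Codon 2 ACC (Thr): third position 4-fold.
Codon 3 CAU (His): third position 2-fold.
Codon 4 UCG (Ser): third position 4-fold.
Codon 5 GCA (Ala): third position 4-fold.
Codon 6 GAG (Glu): third position 2-fold.
Codon 7 UGG (Trp): third position 1-fold.
Codon 8 AAC (Asn): third position 2-fold.
Codon 9 GGC (Gly): third position 4-fold.
Codon 10 GAG (Glu): third position 2-fold.
Four-fold degenerate third positions: 4.

4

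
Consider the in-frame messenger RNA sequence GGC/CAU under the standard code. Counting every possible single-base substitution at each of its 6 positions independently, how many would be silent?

4

Codon 1 (GGC, Gly): 3 synonymous substitutions.
Codon 2 (CAU, His): 1 synonymous substitution.
Total: 3 + 1 = 4.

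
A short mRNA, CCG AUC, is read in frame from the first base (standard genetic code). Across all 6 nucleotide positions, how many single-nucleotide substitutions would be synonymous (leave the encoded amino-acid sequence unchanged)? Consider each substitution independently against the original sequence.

5

Codon 1 (CCG, Pro): 3 synonymous substitutions.
Codon 2 (AUC, Ile): 2 synonymous substitutions.
Total: 3 + 2 = 5.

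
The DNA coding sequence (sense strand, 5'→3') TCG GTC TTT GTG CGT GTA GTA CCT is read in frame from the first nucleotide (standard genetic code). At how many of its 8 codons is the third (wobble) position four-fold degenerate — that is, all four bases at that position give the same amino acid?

7

Codon 1 TCG (Ser): third position 4-fold.
Codon 2 GTC (Val): third position 4-fold.
Codon 3 TTT (Phe): third position 2-fold.
Codon 4 GTG (Val): third position 4-fold.
Codon 5 CGT (Arg): third position 4-fold.
Codon 6 GTA (Val): third position 4-fold.
Codon 7 GTA (Val): third position 4-fold.
Codon 8 CCT (Pro): third position 4-fold.
Four-fold degenerate third positions: 7.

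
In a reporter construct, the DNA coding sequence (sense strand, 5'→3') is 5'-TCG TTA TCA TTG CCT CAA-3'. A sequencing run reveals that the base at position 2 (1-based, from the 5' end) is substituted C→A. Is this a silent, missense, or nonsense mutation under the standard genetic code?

nonsense

Position 2 falls in codon 1: TCG → Ser.
After the substitution the codon is TAG → Stop.
The new codon is a stop codon, so this is a nonsense mutation.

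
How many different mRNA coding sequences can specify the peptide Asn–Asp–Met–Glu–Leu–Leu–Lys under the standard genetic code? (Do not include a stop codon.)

Asn: 2 codons.
Asp: 2 codons.
Met: 1 codon.
Glu: 2 codons.
Leu: 6 codons.
Leu: 6 codons.
Lys: 2 codons.
2 × 2 × 1 × 2 × 6 × 6 × 2 = 576.

576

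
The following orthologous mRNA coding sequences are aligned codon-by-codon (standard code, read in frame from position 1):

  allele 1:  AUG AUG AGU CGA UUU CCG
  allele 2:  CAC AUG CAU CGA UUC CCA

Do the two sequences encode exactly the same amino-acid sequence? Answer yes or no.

Codon 1: AUG Met / CAC His — nonsynonymous.
Codon 2: AUG Met / AUG Met — identical.
Codon 3: AGU Ser / CAU His — nonsynonymous.
Codon 4: CGA Arg / CGA Arg — identical.
Codon 5: UUU Phe / UUC Phe — synonymous.
Codon 6: CCG Pro / CCA Pro — synonymous.
Nonsynonymous differences: 2 → different protein.

no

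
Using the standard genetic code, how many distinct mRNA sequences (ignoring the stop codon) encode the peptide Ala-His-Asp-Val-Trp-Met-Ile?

192

Ala: 4 codons.
His: 2 codons.
Asp: 2 codons.
Val: 4 codons.
Trp: 1 codon.
Met: 1 codon.
Ile: 3 codons.
4 × 2 × 2 × 4 × 1 × 1 × 3 = 192.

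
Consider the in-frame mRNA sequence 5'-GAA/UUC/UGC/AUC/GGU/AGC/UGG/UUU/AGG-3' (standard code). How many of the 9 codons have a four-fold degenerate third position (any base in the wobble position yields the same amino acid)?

1

Codon 1 GAA (Glu): third position 2-fold.
Codon 2 UUC (Phe): third position 2-fold.
Codon 3 UGC (Cys): third position 2-fold.
Codon 4 AUC (Ile): third position 3-fold.
Codon 5 GGU (Gly): third position 4-fold.
Codon 6 AGC (Ser): third position 2-fold.
Codon 7 UGG (Trp): third position 1-fold.
Codon 8 UUU (Phe): third position 2-fold.
Codon 9 AGG (Arg): third position 2-fold.
Four-fold degenerate third positions: 1.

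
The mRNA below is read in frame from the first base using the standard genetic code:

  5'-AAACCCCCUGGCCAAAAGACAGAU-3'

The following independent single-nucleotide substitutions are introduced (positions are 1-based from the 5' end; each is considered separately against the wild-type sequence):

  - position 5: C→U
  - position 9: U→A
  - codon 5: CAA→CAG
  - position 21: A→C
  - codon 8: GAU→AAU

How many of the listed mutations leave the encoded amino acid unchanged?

3

Codon 2: CCC (Pro) → CUC (Leu) — missense.
Codon 3: CCU (Pro) → CCA (Pro) — synonymous.
Codon 5: CAA (Gln) → CAG (Gln) — synonymous.
Codon 7: ACA (Thr) → ACC (Thr) — synonymous.
Codon 8: GAU (Asp) → AAU (Asn) — missense.
Synonymous: 3 of 5.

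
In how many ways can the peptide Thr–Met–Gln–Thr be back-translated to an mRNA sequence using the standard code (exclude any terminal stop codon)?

Thr: 4 codons.
Met: 1 codon.
Gln: 2 codons.
Thr: 4 codons.
4 × 1 × 2 × 4 = 32.

32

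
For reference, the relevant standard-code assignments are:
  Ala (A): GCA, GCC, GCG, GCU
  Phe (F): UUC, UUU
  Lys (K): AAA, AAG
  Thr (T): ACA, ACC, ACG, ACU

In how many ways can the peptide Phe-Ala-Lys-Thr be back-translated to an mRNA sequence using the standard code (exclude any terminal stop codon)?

64

Phe: 2 codons.
Ala: 4 codons.
Lys: 2 codons.
Thr: 4 codons.
2 × 4 × 2 × 4 = 64.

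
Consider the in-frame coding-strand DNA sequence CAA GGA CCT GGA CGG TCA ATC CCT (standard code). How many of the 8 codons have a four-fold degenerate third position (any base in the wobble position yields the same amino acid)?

Codon 1 CAA (Gln): third position 2-fold.
Codon 2 GGA (Gly): third position 4-fold.
Codon 3 CCT (Pro): third position 4-fold.
Codon 4 GGA (Gly): third position 4-fold.
Codon 5 CGG (Arg): third position 4-fold.
Codon 6 TCA (Ser): third position 4-fold.
Codon 7 ATC (Ile): third position 3-fold.
Codon 8 CCT (Pro): third position 4-fold.
Four-fold degenerate third positions: 6.

6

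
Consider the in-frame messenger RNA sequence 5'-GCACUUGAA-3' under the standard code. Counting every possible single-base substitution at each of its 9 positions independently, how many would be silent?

7

Codon 1 (GCA, Ala): 3 synonymous substitutions.
Codon 2 (CUU, Leu): 3 synonymous substitutions.
Codon 3 (GAA, Glu): 1 synonymous substitution.
Total: 3 + 3 + 1 = 7.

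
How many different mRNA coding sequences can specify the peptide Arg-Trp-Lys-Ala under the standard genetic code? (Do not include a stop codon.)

48

Arg: 6 codons.
Trp: 1 codon.
Lys: 2 codons.
Ala: 4 codons.
6 × 1 × 2 × 4 = 48.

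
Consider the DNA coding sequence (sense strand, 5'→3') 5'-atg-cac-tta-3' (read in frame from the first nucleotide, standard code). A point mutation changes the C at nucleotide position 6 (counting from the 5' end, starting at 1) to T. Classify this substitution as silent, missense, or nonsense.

silent

Position 6 falls in codon 2: CAC → His.
After the substitution the codon is CAT → His.
Both encode His, so the change is synonymous.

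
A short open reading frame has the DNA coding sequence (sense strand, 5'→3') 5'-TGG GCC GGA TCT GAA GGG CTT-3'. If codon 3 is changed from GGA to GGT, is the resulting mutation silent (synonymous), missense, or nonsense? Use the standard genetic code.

Position 9 falls in codon 3: GGA → Gly.
After the substitution the codon is GGT → Gly.
Both encode Gly, so the change is synonymous.

silent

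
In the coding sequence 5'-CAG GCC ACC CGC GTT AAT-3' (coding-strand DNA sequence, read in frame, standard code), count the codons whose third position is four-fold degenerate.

Codon 1 CAG (Gln): third position 2-fold.
Codon 2 GCC (Ala): third position 4-fold.
Codon 3 ACC (Thr): third position 4-fold.
Codon 4 CGC (Arg): third position 4-fold.
Codon 5 GTT (Val): third position 4-fold.
Codon 6 AAT (Asn): third position 2-fold.
Four-fold degenerate third positions: 4.

4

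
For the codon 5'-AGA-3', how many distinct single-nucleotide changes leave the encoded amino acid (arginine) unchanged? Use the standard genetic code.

Position 1: CGA → 1 synonymous.
Position 2: none → 0 synonymous.
Position 3: AGG → 1 synonymous.
Total: 1 + 0 + 1 = 2.

2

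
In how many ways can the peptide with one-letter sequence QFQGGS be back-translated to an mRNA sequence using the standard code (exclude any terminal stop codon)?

Gln: 2 codons.
Phe: 2 codons.
Gln: 2 codons.
Gly: 4 codons.
Gly: 4 codons.
Ser: 6 codons.
2 × 2 × 2 × 4 × 4 × 6 = 768.

768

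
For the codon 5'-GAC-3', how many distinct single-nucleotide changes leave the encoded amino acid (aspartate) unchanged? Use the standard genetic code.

Position 1: none → 0 synonymous.
Position 2: none → 0 synonymous.
Position 3: GAU → 1 synonymous.
Total: 0 + 0 + 1 = 1.

1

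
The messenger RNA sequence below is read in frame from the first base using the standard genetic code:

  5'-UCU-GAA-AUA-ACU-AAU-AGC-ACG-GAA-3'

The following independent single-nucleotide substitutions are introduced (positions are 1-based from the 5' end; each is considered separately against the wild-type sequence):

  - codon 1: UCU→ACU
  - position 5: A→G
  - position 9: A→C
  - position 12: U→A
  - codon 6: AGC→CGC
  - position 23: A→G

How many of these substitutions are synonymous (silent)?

Codon 1: UCU (Ser) → ACU (Thr) — missense.
Codon 2: GAA (Glu) → GGA (Gly) — missense.
Codon 3: AUA (Ile) → AUC (Ile) — synonymous.
Codon 4: ACU (Thr) → ACA (Thr) — synonymous.
Codon 6: AGC (Ser) → CGC (Arg) — missense.
Codon 8: GAA (Glu) → GGA (Gly) — missense.
Synonymous: 2 of 6.

2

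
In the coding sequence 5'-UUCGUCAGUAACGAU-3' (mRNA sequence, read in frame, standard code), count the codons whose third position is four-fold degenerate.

1

Codon 1 UUC (Phe): third position 2-fold.
Codon 2 GUC (Val): third position 4-fold.
Codon 3 AGU (Ser): third position 2-fold.
Codon 4 AAC (Asn): third position 2-fold.
Codon 5 GAU (Asp): third position 2-fold.
Four-fold degenerate third positions: 1.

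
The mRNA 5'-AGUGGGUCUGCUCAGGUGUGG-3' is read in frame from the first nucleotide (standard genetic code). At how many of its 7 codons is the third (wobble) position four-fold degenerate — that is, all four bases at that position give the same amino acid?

Codon 1 AGU (Ser): third position 2-fold.
Codon 2 GGG (Gly): third position 4-fold.
Codon 3 UCU (Ser): third position 4-fold.
Codon 4 GCU (Ala): third position 4-fold.
Codon 5 CAG (Gln): third position 2-fold.
Codon 6 GUG (Val): third position 4-fold.
Codon 7 UGG (Trp): third position 1-fold.
Four-fold degenerate third positions: 4.

4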